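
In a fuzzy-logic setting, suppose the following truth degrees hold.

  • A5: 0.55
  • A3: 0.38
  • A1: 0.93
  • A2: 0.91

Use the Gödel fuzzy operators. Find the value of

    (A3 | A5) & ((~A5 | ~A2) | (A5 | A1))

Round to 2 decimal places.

0.55

A3 | A5 = max(a, b) on (0.38, 0.55) = 0.55
~A5 = 1 − 0.55 = 0.45
~A2 = 1 − 0.91 = 0.09
~A5 | ~A2 = max(a, b) on (0.45, 0.09) = 0.45
A5 | A1 = max(a, b) on (0.55, 0.93) = 0.93
(~A5 | ~A2) | (A5 | A1) = max(a, b) on (0.45, 0.93) = 0.93
(A3 | A5) & ((~A5 | ~A2) | (A5 | A1)) = min(a, b) on (0.55, 0.93) = 0.55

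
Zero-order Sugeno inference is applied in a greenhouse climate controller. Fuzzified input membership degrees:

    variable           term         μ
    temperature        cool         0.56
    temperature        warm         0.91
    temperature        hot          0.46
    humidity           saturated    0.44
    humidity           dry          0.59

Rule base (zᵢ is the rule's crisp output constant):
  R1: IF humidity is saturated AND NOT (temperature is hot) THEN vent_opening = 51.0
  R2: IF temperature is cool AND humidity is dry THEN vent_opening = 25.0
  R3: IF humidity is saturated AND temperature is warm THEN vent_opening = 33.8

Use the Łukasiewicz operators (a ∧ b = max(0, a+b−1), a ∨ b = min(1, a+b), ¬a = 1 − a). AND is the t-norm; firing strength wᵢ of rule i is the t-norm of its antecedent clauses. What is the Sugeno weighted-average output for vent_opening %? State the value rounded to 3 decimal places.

31.160

R1 (z=51.0): saturated=0.44, ¬hot=1−0.46=0.54; AND[max(0, a+b−1)] → w = 0.00
R2 (z=25.0): cool=0.56, dry=0.59; AND[max(0, a+b−1)] → w = 0.15
R3 (z=33.8): saturated=0.44, warm=0.91; AND[max(0, a+b−1)] → w = 0.35
Weighted average = (0.00·51.0 + 0.15·25.0 + 0.35·33.8) / (0.00 + 0.15 + 0.35)
  = 15.5800 / 0.5000 = 31.160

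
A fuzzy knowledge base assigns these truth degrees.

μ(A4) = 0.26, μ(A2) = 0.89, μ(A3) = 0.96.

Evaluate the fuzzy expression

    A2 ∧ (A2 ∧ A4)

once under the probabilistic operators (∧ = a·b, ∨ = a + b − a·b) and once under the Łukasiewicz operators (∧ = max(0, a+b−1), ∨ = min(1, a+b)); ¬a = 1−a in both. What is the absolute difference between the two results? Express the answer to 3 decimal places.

Under probabilistic:
  A2 ∧ A4 = a·b on (0.8900, 0.2600) = 0.2314
  A2 ∧ (A2 ∧ A4) = a·b on (0.8900, 0.2314) = 0.2059
  → value = 0.2059
Under Łukasiewicz:
  A2 ∧ A4 = max(0, a+b−1) on (0.89, 0.26) = 0.15
  A2 ∧ (A2 ∧ A4) = max(0, a+b−1) on (0.89, 0.15) = 0.04
  → value = 0.0400
|0.2059 − 0.0400| = 0.166

0.166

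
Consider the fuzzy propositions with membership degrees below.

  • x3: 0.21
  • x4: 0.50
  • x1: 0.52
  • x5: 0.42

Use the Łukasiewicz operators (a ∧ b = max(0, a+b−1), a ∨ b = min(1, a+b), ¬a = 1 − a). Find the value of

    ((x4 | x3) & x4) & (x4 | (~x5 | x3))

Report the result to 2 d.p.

0.21

x4 | x3 = min(1, a+b) on (0.50, 0.21) = 0.71
(x4 | x3) & x4 = max(0, a+b−1) on (0.71, 0.50) = 0.21
~x5 = 1 − 0.42 = 0.58
~x5 | x3 = min(1, a+b) on (0.58, 0.21) = 0.79
x4 | (~x5 | x3) = min(1, a+b) on (0.50, 0.79) = 1.00
((x4 | x3) & x4) & (x4 | (~x5 | x3)) = max(0, a+b−1) on (0.21, 1.00) = 0.21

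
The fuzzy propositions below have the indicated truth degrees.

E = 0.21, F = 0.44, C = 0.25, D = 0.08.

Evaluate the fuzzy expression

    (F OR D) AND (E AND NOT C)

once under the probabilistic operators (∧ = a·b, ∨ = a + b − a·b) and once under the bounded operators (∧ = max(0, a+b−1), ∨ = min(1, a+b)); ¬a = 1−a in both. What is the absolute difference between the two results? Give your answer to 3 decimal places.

0.076

Under probabilistic:
  F OR D = a + b − a·b on (0.4400, 0.0800) = 0.4848
  NOT C = 1 − 0.2500 = 0.7500
  E AND NOT C = a·b on (0.2100, 0.7500) = 0.1575
  (F OR D) AND (E AND NOT C) = a·b on (0.4848, 0.1575) = 0.0764
  → value = 0.0764
Under bounded:
  F OR D = min(1, a+b) on (0.44, 0.08) = 0.52
  NOT C = 1 − 0.25 = 0.75
  E AND NOT C = max(0, a+b−1) on (0.21, 0.75) = 0.00
  (F OR D) AND (E AND NOT C) = max(0, a+b−1) on (0.52, 0.00) = 0.00
  → value = 0.0000
|0.0764 − 0.0000| = 0.076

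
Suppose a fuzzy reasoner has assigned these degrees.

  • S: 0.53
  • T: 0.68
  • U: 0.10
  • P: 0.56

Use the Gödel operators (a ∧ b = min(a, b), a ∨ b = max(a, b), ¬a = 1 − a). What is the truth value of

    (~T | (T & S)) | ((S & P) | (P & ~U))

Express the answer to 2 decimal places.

0.56

~T = 1 − 0.68 = 0.32
T & S = min(a, b) on (0.68, 0.53) = 0.53
~T | (T & S) = max(a, b) on (0.32, 0.53) = 0.53
S & P = min(a, b) on (0.53, 0.56) = 0.53
~U = 1 − 0.10 = 0.90
P & ~U = min(a, b) on (0.56, 0.90) = 0.56
(S & P) | (P & ~U) = max(a, b) on (0.53, 0.56) = 0.56
(~T | (T & S)) | ((S & P) | (P & ~U)) = max(a, b) on (0.53, 0.56) = 0.56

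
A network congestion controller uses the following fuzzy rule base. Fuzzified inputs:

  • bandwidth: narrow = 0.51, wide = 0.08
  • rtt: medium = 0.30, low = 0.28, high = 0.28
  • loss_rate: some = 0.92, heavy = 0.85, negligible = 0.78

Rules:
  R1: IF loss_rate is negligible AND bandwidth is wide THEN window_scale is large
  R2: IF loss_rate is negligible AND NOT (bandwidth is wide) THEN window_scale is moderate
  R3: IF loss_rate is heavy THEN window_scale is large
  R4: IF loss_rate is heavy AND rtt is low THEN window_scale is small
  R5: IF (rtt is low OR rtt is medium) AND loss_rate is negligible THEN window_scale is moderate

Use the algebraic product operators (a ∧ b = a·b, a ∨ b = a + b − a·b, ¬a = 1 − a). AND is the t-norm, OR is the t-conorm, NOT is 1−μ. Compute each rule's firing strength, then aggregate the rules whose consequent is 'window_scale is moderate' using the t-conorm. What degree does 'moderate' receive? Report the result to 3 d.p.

0.827

R1: negligible=0.78, wide=0.08; AND[a·b] → w = 0.0624
R2: negligible=0.78, ¬wide=1−0.08=0.92; AND[a·b] → w = 0.7176
R3: heavy=0.85 → w = 0.8500
R4: heavy=0.85, low=0.28; AND[a·b] → w = 0.2380
R5: (low=0.28 OR medium=0.30) = 0.4960; AND[a·b] with negligible=0.78 → w = 0.3869
Rules with consequent 'moderate': {R2, R5} → strengths 0.7176, 0.3869
Aggregate via t-conorm [a + b − a·b]: 0.8269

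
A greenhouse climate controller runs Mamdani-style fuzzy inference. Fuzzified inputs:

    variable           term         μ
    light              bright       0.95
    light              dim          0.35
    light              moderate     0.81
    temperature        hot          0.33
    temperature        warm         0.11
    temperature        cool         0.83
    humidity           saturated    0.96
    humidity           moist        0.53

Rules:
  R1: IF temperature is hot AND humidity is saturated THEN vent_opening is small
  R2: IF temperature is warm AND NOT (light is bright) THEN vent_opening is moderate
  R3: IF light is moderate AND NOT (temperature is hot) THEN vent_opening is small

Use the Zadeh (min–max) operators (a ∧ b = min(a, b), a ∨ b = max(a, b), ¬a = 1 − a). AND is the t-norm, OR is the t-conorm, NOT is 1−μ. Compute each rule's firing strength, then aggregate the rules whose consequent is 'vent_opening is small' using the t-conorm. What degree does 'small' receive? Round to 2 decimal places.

0.67

R1: hot=0.33, saturated=0.96; AND[min(a, b)] → w = 0.33
R2: warm=0.11, ¬bright=1−0.95=0.05; AND[min(a, b)] → w = 0.05
R3: moderate=0.81, ¬hot=1−0.33=0.67; AND[min(a, b)] → w = 0.67
Rules with consequent 'small': {R1, R3} → strengths 0.33, 0.67
Aggregate via t-conorm [max(a, b)]: 0.67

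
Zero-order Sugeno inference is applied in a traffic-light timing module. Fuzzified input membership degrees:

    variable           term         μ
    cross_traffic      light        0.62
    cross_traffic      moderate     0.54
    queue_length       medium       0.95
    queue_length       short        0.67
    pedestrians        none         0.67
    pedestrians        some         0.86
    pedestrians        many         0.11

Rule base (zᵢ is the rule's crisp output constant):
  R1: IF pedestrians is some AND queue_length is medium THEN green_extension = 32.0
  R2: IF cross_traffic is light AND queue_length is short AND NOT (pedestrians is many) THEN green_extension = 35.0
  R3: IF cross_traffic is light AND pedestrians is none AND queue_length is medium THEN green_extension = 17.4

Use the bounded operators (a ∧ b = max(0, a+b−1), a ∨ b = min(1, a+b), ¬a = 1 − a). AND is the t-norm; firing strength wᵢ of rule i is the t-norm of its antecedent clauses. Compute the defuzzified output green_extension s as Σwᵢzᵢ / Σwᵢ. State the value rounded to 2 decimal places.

29.59

R1 (z=32.0): some=0.86, medium=0.95; AND[max(0, a+b−1)] → w = 0.81
R2 (z=35.0): light=0.62, short=0.67, ¬many=1−0.11=0.89; AND[max(0, a+b−1)] → w = 0.18
R3 (z=17.4): light=0.62, none=0.67, medium=0.95; AND[max(0, a+b−1)] → w = 0.24
Weighted average = (0.81·32.0 + 0.18·35.0 + 0.24·17.4) / (0.81 + 0.18 + 0.24)
  = 36.3960 / 1.2300 = 29.59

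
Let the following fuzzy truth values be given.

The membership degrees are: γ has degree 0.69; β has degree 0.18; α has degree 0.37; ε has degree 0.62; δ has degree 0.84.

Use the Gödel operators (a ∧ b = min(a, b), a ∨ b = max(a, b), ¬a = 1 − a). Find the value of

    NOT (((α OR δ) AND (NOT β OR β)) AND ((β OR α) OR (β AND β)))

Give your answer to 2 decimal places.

α OR δ = max(a, b) on (0.37, 0.84) = 0.84
NOT β = 1 − 0.18 = 0.82
NOT β OR β = max(a, b) on (0.82, 0.18) = 0.82
(α OR δ) AND (NOT β OR β) = min(a, b) on (0.84, 0.82) = 0.82
β OR α = max(a, b) on (0.18, 0.37) = 0.37
β AND β = min(a, b) on (0.18, 0.18) = 0.18
(β OR α) OR (β AND β) = max(a, b) on (0.37, 0.18) = 0.37
((α OR δ) AND (NOT β OR β)) AND ((β OR α) OR (β AND β)) = min(a, b) on (0.82, 0.37) = 0.37
NOT (((α OR δ) AND (NOT β OR β)) AND ((β OR α) OR (β AND β))) = 1 − 0.37 = 0.63

0.63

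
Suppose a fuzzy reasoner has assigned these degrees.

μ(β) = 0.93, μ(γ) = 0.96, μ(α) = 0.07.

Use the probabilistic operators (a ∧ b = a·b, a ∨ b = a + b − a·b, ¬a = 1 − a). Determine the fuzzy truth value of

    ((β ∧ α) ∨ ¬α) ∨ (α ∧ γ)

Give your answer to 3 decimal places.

0.939

β ∧ α = a·b on (0.9300, 0.0700) = 0.0651
¬α = 1 − 0.0700 = 0.9300
(β ∧ α) ∨ ¬α = a + b − a·b on (0.0651, 0.9300) = 0.9346
α ∧ γ = a·b on (0.0700, 0.9600) = 0.0672
((β ∧ α) ∨ ¬α) ∨ (α ∧ γ) = a + b − a·b on (0.9346, 0.0672) = 0.9390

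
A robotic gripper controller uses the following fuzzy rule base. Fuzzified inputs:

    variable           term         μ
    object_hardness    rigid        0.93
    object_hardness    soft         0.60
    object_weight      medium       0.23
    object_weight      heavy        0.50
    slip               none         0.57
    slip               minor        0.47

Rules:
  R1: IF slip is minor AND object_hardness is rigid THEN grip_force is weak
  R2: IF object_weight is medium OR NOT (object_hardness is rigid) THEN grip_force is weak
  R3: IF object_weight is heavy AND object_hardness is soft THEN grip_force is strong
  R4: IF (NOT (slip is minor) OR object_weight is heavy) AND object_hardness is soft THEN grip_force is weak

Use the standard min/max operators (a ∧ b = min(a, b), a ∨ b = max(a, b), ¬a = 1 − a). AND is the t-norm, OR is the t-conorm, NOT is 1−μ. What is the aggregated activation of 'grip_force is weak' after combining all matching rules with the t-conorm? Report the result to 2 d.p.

0.53

R1: minor=0.47, rigid=0.93; AND[min(a, b)] → w = 0.47
R2: medium=0.23, ¬rigid=1−0.93=0.07; OR[max(a, b)] → w = 0.23
R3: heavy=0.50, soft=0.60; AND[min(a, b)] → w = 0.50
R4: (¬minor=1−0.47=0.53 OR heavy=0.50) = 0.53; AND[min(a, b)] with soft=0.60 → w = 0.53
Rules with consequent 'weak': {R1, R2, R4} → strengths 0.47, 0.23, 0.53
Aggregate via t-conorm [max(a, b)]: 0.53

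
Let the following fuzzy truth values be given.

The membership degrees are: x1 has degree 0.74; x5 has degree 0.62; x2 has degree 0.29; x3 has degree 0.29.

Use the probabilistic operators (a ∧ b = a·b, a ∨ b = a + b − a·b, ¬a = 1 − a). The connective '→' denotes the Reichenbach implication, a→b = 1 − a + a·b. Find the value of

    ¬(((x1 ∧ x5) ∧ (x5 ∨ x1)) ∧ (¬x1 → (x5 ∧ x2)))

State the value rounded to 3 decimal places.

0.675

x1 ∧ x5 = a·b on (0.7400, 0.6200) = 0.4588
x5 ∨ x1 = a + b − a·b on (0.6200, 0.7400) = 0.9012
(x1 ∧ x5) ∧ (x5 ∨ x1) = a·b on (0.4588, 0.9012) = 0.4135
¬x1 = 1 − 0.7400 = 0.2600
x5 ∧ x2 = a·b on (0.6200, 0.2900) = 0.1798
¬x1 → (x5 ∧ x2)  [Reichenbach: 1 − a + a·b] with a=0.2600, b=0.1798 → 0.7867
((x1 ∧ x5) ∧ (x5 ∨ x1)) ∧ (¬x1 → (x5 ∧ x2)) = a·b on (0.4135, 0.7867) = 0.3253
¬(((x1 ∧ x5) ∧ (x5 ∨ x1)) ∧ (¬x1 → (x5 ∧ x2))) = 1 − 0.3253 = 0.6747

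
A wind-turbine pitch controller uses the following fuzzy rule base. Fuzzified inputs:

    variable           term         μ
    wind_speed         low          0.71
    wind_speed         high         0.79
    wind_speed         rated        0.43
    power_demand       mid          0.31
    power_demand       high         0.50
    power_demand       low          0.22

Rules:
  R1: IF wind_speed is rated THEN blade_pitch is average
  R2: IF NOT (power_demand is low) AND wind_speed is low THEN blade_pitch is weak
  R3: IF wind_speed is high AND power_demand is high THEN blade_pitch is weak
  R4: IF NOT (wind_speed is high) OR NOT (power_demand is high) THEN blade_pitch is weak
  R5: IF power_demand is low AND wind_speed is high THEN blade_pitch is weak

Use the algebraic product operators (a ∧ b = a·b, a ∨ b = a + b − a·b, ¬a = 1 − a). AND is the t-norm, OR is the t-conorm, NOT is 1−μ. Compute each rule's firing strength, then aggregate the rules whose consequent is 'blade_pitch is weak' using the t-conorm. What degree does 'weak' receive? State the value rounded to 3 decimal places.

R1: rated=0.43 → w = 0.4300
R2: ¬low=1−0.22=0.78, low=0.71; AND[a·b] → w = 0.5538
R3: high=0.79, high=0.50; AND[a·b] → w = 0.3950
R4: ¬high=1−0.79=0.21, ¬high=1−0.50=0.50; OR[a + b − a·b] → w = 0.6050
R5: low=0.22, high=0.79; AND[a·b] → w = 0.1738
Rules with consequent 'weak': {R2, R3, R4, R5} → strengths 0.5538, 0.3950, 0.6050, 0.1738
Aggregate via t-conorm [a + b − a·b]: 0.9119

0.912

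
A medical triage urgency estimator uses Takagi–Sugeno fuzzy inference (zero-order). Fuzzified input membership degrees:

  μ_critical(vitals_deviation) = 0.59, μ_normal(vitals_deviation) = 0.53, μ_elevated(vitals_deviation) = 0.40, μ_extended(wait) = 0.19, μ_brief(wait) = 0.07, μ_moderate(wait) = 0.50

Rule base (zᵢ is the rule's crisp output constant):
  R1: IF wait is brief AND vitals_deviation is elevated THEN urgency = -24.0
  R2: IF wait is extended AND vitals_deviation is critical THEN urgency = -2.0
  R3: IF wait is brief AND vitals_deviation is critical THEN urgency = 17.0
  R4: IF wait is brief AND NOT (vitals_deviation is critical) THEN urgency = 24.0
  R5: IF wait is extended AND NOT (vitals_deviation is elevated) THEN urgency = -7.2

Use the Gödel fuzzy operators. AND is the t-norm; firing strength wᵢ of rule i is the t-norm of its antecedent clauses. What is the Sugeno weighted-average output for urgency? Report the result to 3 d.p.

R1 (z=-24.0): brief=0.07, elevated=0.40; AND[min(a, b)] → w = 0.07
R2 (z=-2.0): extended=0.19, critical=0.59; AND[min(a, b)] → w = 0.19
R3 (z=17.0): brief=0.07, critical=0.59; AND[min(a, b)] → w = 0.07
R4 (z=24.0): brief=0.07, ¬critical=1−0.59=0.41; AND[min(a, b)] → w = 0.07
R5 (z=-7.2): extended=0.19, ¬elevated=1−0.40=0.60; AND[min(a, b)] → w = 0.19
Weighted average = (0.07·-24.0 + 0.19·-2.0 + 0.07·17.0 + 0.07·24.0 + 0.19·-7.2) / (0.07 + 0.19 + 0.07 + 0.07 + 0.19)
  = -0.5580 / 0.5900 = -0.946

-0.946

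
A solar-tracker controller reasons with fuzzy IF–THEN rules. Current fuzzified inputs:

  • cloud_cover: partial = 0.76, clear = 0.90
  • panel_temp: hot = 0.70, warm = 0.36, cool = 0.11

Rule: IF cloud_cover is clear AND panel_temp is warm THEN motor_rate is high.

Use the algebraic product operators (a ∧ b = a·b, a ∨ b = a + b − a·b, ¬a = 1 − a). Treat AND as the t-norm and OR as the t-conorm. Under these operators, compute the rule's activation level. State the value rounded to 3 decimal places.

0.324

firing strength: clear=0.90, warm=0.36; AND[a·b] → w = 0.3240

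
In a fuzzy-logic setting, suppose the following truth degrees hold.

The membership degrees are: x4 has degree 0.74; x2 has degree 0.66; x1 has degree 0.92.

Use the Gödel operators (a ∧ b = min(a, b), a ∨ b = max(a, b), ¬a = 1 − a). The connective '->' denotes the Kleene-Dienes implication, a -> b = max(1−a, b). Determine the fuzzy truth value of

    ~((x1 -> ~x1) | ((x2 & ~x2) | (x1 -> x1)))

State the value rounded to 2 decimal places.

~x1 = 1 − 0.92 = 0.08
x1 -> ~x1  [Kleene-Dienes: max(1−a, b)] with a=0.92, b=0.08 → 0.08
~x2 = 1 − 0.66 = 0.34
x2 & ~x2 = min(a, b) on (0.66, 0.34) = 0.34
x1 -> x1  [Kleene-Dienes: max(1−a, b)] with a=0.92, b=0.92 → 0.92
(x2 & ~x2) | (x1 -> x1) = max(a, b) on (0.34, 0.92) = 0.92
(x1 -> ~x1) | ((x2 & ~x2) | (x1 -> x1)) = max(a, b) on (0.08, 0.92) = 0.92
~((x1 -> ~x1) | ((x2 & ~x2) | (x1 -> x1))) = 1 − 0.92 = 0.08

0.08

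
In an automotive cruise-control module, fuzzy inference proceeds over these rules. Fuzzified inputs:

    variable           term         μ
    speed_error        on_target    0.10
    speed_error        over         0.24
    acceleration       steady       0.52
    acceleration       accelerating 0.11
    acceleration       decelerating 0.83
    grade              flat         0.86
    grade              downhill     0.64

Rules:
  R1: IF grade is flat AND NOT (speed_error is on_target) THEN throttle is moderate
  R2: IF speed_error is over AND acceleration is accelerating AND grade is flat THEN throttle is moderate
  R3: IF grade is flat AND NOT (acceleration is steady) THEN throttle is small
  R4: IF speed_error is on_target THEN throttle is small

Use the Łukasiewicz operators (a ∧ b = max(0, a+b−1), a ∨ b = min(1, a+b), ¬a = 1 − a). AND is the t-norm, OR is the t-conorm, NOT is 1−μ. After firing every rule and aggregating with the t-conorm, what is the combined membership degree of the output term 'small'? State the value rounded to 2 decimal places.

R1: flat=0.86, ¬on_target=1−0.10=0.90; AND[max(0, a+b−1)] → w = 0.76
R2: over=0.24, accelerating=0.11, flat=0.86; AND[max(0, a+b−1)] → w = 0.00
R3: flat=0.86, ¬steady=1−0.52=0.48; AND[max(0, a+b−1)] → w = 0.34
R4: on_target=0.10 → w = 0.10
Rules with consequent 'small': {R3, R4} → strengths 0.34, 0.10
Aggregate via t-conorm [min(1, a+b)]: 0.44

0.44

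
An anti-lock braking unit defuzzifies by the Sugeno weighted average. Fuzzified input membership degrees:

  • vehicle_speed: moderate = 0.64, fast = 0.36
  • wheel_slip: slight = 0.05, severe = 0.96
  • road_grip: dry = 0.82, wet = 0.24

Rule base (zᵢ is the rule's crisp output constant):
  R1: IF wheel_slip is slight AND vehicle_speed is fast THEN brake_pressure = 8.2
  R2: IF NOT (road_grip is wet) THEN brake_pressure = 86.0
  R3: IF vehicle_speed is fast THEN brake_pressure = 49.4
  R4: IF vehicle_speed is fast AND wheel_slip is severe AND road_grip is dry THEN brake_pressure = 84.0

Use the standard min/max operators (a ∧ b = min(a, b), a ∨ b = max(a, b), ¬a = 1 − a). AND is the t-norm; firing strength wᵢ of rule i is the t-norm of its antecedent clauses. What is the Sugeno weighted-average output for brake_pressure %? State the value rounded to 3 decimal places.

R1 (z=8.2): slight=0.05, fast=0.36; AND[min(a, b)] → w = 0.05
R2 (z=86.0): ¬wet=1−0.24=0.76 → w = 0.76
R3 (z=49.4): fast=0.36 → w = 0.36
R4 (z=84.0): fast=0.36, severe=0.96, dry=0.82; AND[min(a, b)] → w = 0.36
Weighted average = (0.05·8.2 + 0.76·86.0 + 0.36·49.4 + 0.36·84.0) / (0.05 + 0.76 + 0.36 + 0.36)
  = 113.7940 / 1.5300 = 74.375

74.375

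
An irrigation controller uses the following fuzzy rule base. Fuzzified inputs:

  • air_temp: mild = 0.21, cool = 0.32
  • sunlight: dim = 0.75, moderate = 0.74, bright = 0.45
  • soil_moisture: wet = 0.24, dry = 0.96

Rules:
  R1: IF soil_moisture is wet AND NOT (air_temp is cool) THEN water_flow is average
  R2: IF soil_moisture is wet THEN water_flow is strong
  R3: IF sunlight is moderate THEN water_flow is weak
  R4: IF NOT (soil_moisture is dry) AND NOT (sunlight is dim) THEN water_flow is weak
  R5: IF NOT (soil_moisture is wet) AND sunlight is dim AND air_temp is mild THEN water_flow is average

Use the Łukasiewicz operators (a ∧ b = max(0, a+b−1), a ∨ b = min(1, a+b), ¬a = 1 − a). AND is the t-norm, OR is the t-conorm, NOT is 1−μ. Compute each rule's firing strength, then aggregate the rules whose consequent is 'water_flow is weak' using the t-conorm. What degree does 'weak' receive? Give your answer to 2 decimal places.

0.74

R1: wet=0.24, ¬cool=1−0.32=0.68; AND[max(0, a+b−1)] → w = 0.00
R2: wet=0.24 → w = 0.24
R3: moderate=0.74 → w = 0.74
R4: ¬dry=1−0.96=0.04, ¬dim=1−0.75=0.25; AND[max(0, a+b−1)] → w = 0.00
R5: ¬wet=1−0.24=0.76, dim=0.75, mild=0.21; AND[max(0, a+b−1)] → w = 0.00
Rules with consequent 'weak': {R3, R4} → strengths 0.74, 0.00
Aggregate via t-conorm [min(1, a+b)]: 0.74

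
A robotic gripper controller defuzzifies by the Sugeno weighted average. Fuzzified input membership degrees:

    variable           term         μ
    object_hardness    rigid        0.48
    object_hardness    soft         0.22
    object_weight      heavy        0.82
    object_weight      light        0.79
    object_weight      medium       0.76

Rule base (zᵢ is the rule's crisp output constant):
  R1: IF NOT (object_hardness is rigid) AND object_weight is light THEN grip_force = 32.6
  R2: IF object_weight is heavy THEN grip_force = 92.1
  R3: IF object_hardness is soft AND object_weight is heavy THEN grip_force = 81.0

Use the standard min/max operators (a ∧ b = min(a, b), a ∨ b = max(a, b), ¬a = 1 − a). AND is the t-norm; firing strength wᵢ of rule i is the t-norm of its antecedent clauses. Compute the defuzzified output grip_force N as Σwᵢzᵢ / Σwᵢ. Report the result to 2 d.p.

70.70

R1 (z=32.6): ¬rigid=1−0.48=0.52, light=0.79; AND[min(a, b)] → w = 0.52
R2 (z=92.1): heavy=0.82 → w = 0.82
R3 (z=81.0): soft=0.22, heavy=0.82; AND[min(a, b)] → w = 0.22
Weighted average = (0.52·32.6 + 0.82·92.1 + 0.22·81.0) / (0.52 + 0.82 + 0.22)
  = 110.2940 / 1.5600 = 70.70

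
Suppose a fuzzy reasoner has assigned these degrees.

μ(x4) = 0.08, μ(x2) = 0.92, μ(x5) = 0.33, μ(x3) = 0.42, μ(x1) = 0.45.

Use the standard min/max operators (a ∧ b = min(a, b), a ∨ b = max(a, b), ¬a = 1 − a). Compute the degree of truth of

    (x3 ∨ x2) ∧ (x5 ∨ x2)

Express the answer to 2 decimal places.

0.92

x3 ∨ x2 = max(a, b) on (0.42, 0.92) = 0.92
x5 ∨ x2 = max(a, b) on (0.33, 0.92) = 0.92
(x3 ∨ x2) ∧ (x5 ∨ x2) = min(a, b) on (0.92, 0.92) = 0.92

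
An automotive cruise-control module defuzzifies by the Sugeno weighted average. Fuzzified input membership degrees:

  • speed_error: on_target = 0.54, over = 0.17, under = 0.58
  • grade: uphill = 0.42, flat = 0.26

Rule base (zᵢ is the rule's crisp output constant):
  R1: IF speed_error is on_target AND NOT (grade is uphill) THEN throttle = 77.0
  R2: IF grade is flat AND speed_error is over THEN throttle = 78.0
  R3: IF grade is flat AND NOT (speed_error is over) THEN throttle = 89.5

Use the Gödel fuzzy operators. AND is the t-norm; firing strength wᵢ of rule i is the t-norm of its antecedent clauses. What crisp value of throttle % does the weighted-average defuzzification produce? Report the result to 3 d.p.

R1 (z=77.0): on_target=0.54, ¬uphill=1−0.42=0.58; AND[min(a, b)] → w = 0.54
R2 (z=78.0): flat=0.26, over=0.17; AND[min(a, b)] → w = 0.17
R3 (z=89.5): flat=0.26, ¬over=1−0.17=0.83; AND[min(a, b)] → w = 0.26
Weighted average = (0.54·77.0 + 0.17·78.0 + 0.26·89.5) / (0.54 + 0.17 + 0.26)
  = 78.1100 / 0.9700 = 80.526

80.526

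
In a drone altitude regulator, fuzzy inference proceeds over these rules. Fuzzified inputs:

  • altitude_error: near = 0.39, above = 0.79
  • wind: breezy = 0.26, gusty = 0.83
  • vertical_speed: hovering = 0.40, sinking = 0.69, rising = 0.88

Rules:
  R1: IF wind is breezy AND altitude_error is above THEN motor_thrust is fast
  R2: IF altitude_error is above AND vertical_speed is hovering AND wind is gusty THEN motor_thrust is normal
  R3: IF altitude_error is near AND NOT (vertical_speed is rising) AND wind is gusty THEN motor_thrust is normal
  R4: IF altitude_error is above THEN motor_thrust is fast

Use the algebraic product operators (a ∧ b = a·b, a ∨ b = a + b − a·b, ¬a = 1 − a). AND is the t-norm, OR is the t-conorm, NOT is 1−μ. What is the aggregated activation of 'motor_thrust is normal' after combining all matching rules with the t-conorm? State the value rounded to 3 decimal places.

R1: breezy=0.26, above=0.79; AND[a·b] → w = 0.2054
R2: above=0.79, hovering=0.40, gusty=0.83; AND[a·b] → w = 0.2623
R3: near=0.39, ¬rising=1−0.88=0.12, gusty=0.83; AND[a·b] → w = 0.0388
R4: above=0.79 → w = 0.7900
Rules with consequent 'normal': {R2, R3} → strengths 0.2623, 0.0388
Aggregate via t-conorm [a + b − a·b]: 0.2909

0.291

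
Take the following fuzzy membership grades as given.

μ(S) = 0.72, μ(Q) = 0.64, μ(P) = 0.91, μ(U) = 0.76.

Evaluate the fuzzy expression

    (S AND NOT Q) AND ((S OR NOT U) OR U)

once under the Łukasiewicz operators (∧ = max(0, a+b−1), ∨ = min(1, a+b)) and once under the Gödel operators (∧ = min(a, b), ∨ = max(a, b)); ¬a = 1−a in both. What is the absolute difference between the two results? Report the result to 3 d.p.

Under Łukasiewicz:
  NOT Q = 1 − 0.64 = 0.36
  S AND NOT Q = max(0, a+b−1) on (0.72, 0.36) = 0.08
  NOT U = 1 − 0.76 = 0.24
  S OR NOT U = min(1, a+b) on (0.72, 0.24) = 0.96
  (S OR NOT U) OR U = min(1, a+b) on (0.96, 0.76) = 1.00
  (S AND NOT Q) AND ((S OR NOT U) OR U) = max(0, a+b−1) on (0.08, 1.00) = 0.08
  → value = 0.0800
Under Gödel:
  NOT Q = 1 − 0.64 = 0.36
  S AND NOT Q = min(a, b) on (0.72, 0.36) = 0.36
  NOT U = 1 − 0.76 = 0.24
  S OR NOT U = max(a, b) on (0.72, 0.24) = 0.72
  (S OR NOT U) OR U = max(a, b) on (0.72, 0.76) = 0.76
  (S AND NOT Q) AND ((S OR NOT U) OR U) = min(a, b) on (0.36, 0.76) = 0.36
  → value = 0.3600
|0.0800 − 0.3600| = 0.280

0.280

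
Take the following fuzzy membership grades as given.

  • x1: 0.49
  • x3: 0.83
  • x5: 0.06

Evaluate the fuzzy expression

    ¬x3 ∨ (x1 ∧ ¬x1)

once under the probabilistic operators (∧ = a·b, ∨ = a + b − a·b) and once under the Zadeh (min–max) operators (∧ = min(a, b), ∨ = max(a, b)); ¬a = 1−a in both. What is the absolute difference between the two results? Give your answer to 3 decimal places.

Under probabilistic:
  ¬x3 = 1 − 0.8300 = 0.1700
  ¬x1 = 1 − 0.4900 = 0.5100
  x1 ∧ ¬x1 = a·b on (0.4900, 0.5100) = 0.2499
  ¬x3 ∨ (x1 ∧ ¬x1) = a + b − a·b on (0.1700, 0.2499) = 0.3774
  → value = 0.3774
Under Zadeh (min–max):
  ¬x3 = 1 − 0.83 = 0.17
  ¬x1 = 1 − 0.49 = 0.51
  x1 ∧ ¬x1 = min(a, b) on (0.49, 0.51) = 0.49
  ¬x3 ∨ (x1 ∧ ¬x1) = max(a, b) on (0.17, 0.49) = 0.49
  → value = 0.4900
|0.3774 − 0.4900| = 0.113

0.113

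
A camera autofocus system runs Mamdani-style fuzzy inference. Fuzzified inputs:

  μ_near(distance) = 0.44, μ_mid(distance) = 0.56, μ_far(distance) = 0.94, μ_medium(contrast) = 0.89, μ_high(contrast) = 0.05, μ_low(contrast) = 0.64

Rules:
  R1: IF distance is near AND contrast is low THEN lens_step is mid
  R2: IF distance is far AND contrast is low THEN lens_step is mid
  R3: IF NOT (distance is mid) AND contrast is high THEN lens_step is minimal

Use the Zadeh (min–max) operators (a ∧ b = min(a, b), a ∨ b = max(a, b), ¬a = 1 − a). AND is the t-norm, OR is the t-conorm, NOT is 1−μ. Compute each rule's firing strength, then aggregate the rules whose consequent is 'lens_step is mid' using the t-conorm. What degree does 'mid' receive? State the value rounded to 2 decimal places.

0.64

R1: near=0.44, low=0.64; AND[min(a, b)] → w = 0.44
R2: far=0.94, low=0.64; AND[min(a, b)] → w = 0.64
R3: ¬mid=1−0.56=0.44, high=0.05; AND[min(a, b)] → w = 0.05
Rules with consequent 'mid': {R1, R2} → strengths 0.44, 0.64
Aggregate via t-conorm [max(a, b)]: 0.64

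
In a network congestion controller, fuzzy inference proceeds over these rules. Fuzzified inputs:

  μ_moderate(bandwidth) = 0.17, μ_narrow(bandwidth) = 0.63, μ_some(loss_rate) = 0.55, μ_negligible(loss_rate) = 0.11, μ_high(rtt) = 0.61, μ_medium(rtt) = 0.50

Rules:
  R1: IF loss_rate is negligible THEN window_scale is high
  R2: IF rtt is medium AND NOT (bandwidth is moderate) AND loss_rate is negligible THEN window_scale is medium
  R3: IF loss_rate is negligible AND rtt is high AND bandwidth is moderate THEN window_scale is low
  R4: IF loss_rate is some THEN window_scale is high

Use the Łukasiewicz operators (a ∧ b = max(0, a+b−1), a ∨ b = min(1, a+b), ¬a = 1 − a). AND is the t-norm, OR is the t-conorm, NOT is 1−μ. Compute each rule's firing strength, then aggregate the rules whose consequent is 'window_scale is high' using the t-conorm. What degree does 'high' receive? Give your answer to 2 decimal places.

R1: negligible=0.11 → w = 0.11
R2: medium=0.50, ¬moderate=1−0.17=0.83, negligible=0.11; AND[max(0, a+b−1)] → w = 0.00
R3: negligible=0.11, high=0.61, moderate=0.17; AND[max(0, a+b−1)] → w = 0.00
R4: some=0.55 → w = 0.55
Rules with consequent 'high': {R1, R4} → strengths 0.11, 0.55
Aggregate via t-conorm [min(1, a+b)]: 0.66

0.66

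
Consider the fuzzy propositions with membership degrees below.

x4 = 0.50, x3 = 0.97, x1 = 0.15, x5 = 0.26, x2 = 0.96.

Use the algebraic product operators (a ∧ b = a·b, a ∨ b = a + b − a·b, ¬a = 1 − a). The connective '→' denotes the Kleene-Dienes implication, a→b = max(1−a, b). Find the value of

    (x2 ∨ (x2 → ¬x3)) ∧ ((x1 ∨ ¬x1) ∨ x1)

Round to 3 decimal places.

0.857

¬x3 = 1 − 0.9700 = 0.0300
x2 → ¬x3  [Kleene-Dienes: max(1−a, b)] with a=0.9600, b=0.0300 → 0.0400
x2 ∨ (x2 → ¬x3) = a + b − a·b on (0.9600, 0.0400) = 0.9616
¬x1 = 1 − 0.1500 = 0.8500
x1 ∨ ¬x1 = a + b − a·b on (0.1500, 0.8500) = 0.8725
(x1 ∨ ¬x1) ∨ x1 = a + b − a·b on (0.8725, 0.1500) = 0.8916
(x2 ∨ (x2 → ¬x3)) ∧ ((x1 ∨ ¬x1) ∨ x1) = a·b on (0.9616, 0.8916) = 0.8574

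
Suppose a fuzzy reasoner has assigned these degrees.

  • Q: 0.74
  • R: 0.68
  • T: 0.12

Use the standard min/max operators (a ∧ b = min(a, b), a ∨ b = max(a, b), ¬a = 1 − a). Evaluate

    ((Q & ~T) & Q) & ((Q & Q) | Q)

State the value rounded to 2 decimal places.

0.74

~T = 1 − 0.12 = 0.88
Q & ~T = min(a, b) on (0.74, 0.88) = 0.74
(Q & ~T) & Q = min(a, b) on (0.74, 0.74) = 0.74
Q & Q = min(a, b) on (0.74, 0.74) = 0.74
(Q & Q) | Q = max(a, b) on (0.74, 0.74) = 0.74
((Q & ~T) & Q) & ((Q & Q) | Q) = min(a, b) on (0.74, 0.74) = 0.74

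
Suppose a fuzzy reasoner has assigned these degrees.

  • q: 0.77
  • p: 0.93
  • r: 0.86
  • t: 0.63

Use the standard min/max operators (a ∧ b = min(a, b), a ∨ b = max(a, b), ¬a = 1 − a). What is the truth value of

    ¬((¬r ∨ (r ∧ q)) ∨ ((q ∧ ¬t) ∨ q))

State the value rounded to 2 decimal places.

0.23

¬r = 1 − 0.86 = 0.14
r ∧ q = min(a, b) on (0.86, 0.77) = 0.77
¬r ∨ (r ∧ q) = max(a, b) on (0.14, 0.77) = 0.77
¬t = 1 − 0.63 = 0.37
q ∧ ¬t = min(a, b) on (0.77, 0.37) = 0.37
(q ∧ ¬t) ∨ q = max(a, b) on (0.37, 0.77) = 0.77
(¬r ∨ (r ∧ q)) ∨ ((q ∧ ¬t) ∨ q) = max(a, b) on (0.77, 0.77) = 0.77
¬((¬r ∨ (r ∧ q)) ∨ ((q ∧ ¬t) ∨ q)) = 1 − 0.77 = 0.23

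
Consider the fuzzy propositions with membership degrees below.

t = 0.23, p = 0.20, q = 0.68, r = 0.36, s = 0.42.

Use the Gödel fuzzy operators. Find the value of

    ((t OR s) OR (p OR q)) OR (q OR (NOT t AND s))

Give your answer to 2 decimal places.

t OR s = max(a, b) on (0.23, 0.42) = 0.42
p OR q = max(a, b) on (0.20, 0.68) = 0.68
(t OR s) OR (p OR q) = max(a, b) on (0.42, 0.68) = 0.68
NOT t = 1 − 0.23 = 0.77
NOT t AND s = min(a, b) on (0.77, 0.42) = 0.42
q OR (NOT t AND s) = max(a, b) on (0.68, 0.42) = 0.68
((t OR s) OR (p OR q)) OR (q OR (NOT t AND s)) = max(a, b) on (0.68, 0.68) = 0.68

0.68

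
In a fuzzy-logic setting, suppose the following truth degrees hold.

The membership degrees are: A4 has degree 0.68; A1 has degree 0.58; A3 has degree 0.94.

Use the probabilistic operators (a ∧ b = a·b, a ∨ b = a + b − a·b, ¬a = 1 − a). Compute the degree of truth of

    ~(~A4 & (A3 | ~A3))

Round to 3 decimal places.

0.698

~A4 = 1 − 0.6800 = 0.3200
~A3 = 1 − 0.9400 = 0.0600
A3 | ~A3 = a + b − a·b on (0.9400, 0.0600) = 0.9436
~A4 & (A3 | ~A3) = a·b on (0.3200, 0.9436) = 0.3020
~(~A4 & (A3 | ~A3)) = 1 − 0.3020 = 0.6980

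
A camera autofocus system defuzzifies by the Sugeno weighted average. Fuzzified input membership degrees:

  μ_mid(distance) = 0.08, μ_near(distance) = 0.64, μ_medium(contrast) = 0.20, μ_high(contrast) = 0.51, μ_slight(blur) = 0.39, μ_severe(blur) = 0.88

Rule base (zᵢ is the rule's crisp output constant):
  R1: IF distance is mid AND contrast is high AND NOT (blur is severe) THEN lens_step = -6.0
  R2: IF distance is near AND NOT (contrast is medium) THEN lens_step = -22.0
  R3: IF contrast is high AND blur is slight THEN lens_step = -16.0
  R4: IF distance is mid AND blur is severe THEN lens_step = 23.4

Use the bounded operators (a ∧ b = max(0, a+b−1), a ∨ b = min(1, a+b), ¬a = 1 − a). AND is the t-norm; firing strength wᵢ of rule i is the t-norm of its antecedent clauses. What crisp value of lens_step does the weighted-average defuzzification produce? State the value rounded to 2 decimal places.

-22.00

R1 (z=-6.0): mid=0.08, high=0.51, ¬severe=1−0.88=0.12; AND[max(0, a+b−1)] → w = 0.00
R2 (z=-22.0): near=0.64, ¬medium=1−0.20=0.80; AND[max(0, a+b−1)] → w = 0.44
R3 (z=-16.0): high=0.51, slight=0.39; AND[max(0, a+b−1)] → w = 0.00
R4 (z=23.4): mid=0.08, severe=0.88; AND[max(0, a+b−1)] → w = 0.00
Weighted average = (0.00·-6.0 + 0.44·-22.0 + 0.00·-16.0 + 0.00·23.4) / (0.00 + 0.44 + 0.00 + 0.00)
  = -9.6800 / 0.4400 = -22.00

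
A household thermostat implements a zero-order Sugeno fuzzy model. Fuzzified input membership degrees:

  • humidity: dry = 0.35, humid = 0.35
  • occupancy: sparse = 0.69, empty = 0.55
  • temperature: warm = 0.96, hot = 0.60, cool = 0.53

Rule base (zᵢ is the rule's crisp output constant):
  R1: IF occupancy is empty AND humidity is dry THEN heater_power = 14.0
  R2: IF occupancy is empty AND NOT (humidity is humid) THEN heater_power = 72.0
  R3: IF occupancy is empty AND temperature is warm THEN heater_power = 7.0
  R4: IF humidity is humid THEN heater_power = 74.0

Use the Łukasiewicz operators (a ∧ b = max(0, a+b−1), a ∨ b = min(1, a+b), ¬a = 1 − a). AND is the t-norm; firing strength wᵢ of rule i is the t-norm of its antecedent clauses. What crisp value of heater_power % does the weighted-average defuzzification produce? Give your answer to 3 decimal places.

R1 (z=14.0): empty=0.55, dry=0.35; AND[max(0, a+b−1)] → w = 0.00
R2 (z=72.0): empty=0.55, ¬humid=1−0.35=0.65; AND[max(0, a+b−1)] → w = 0.20
R3 (z=7.0): empty=0.55, warm=0.96; AND[max(0, a+b−1)] → w = 0.51
R4 (z=74.0): humid=0.35 → w = 0.35
Weighted average = (0.00·14.0 + 0.20·72.0 + 0.51·7.0 + 0.35·74.0) / (0.00 + 0.20 + 0.51 + 0.35)
  = 43.8700 / 1.0600 = 41.387

41.387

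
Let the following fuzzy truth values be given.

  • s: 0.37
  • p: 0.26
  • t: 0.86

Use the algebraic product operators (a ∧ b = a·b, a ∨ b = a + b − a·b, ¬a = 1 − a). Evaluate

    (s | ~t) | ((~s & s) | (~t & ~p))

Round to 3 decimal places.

0.628

~t = 1 − 0.8600 = 0.1400
s | ~t = a + b − a·b on (0.3700, 0.1400) = 0.4582
~s = 1 − 0.3700 = 0.6300
~s & s = a·b on (0.6300, 0.3700) = 0.2331
~t = 1 − 0.8600 = 0.1400
~p = 1 − 0.2600 = 0.7400
~t & ~p = a·b on (0.1400, 0.7400) = 0.1036
(~s & s) | (~t & ~p) = a + b − a·b on (0.2331, 0.1036) = 0.3126
(s | ~t) | ((~s & s) | (~t & ~p)) = a + b − a·b on (0.4582, 0.3126) = 0.6275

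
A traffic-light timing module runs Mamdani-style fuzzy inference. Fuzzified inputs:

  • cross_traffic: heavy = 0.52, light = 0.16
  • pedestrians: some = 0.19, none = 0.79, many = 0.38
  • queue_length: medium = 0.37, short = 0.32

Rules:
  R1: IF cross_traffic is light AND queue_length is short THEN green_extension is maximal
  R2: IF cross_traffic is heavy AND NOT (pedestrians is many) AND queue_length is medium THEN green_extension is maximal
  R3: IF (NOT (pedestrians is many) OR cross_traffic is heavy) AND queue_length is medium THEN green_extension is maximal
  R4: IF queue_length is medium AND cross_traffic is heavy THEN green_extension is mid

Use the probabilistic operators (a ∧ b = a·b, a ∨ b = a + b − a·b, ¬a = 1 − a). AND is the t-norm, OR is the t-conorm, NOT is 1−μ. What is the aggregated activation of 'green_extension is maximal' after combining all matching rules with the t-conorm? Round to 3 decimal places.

R1: light=0.16, short=0.32; AND[a·b] → w = 0.0512
R2: heavy=0.52, ¬many=1−0.38=0.62, medium=0.37; AND[a·b] → w = 0.1193
R3: (¬many=1−0.38=0.62 OR heavy=0.52) = 0.8176; AND[a·b] with medium=0.37 → w = 0.3025
R4: medium=0.37, heavy=0.52; AND[a·b] → w = 0.1924
Rules with consequent 'maximal': {R1, R2, R3} → strengths 0.0512, 0.1193, 0.3025
Aggregate via t-conorm [a + b − a·b]: 0.4172

0.417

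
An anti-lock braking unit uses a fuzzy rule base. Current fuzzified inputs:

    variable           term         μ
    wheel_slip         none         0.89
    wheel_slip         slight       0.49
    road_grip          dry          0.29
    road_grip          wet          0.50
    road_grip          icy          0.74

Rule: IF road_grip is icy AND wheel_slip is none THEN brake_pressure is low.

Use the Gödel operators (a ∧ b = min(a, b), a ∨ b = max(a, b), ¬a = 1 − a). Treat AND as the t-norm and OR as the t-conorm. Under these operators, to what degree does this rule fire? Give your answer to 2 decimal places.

firing strength: icy=0.74, none=0.89; AND[min(a, b)] → w = 0.74

0.74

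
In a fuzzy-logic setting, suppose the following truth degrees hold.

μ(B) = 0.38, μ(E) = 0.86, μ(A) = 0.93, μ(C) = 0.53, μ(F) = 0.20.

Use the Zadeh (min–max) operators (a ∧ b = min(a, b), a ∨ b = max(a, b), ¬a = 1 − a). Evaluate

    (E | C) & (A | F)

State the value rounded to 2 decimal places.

E | C = max(a, b) on (0.86, 0.53) = 0.86
A | F = max(a, b) on (0.93, 0.20) = 0.93
(E | C) & (A | F) = min(a, b) on (0.86, 0.93) = 0.86

0.86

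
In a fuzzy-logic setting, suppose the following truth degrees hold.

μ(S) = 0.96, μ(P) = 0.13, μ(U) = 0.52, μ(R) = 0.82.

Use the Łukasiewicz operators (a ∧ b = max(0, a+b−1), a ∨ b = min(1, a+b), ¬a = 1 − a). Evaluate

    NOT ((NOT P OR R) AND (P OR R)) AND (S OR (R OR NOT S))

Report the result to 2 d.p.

NOT P = 1 − 0.13 = 0.87
NOT P OR R = min(1, a+b) on (0.87, 0.82) = 1.00
P OR R = min(1, a+b) on (0.13, 0.82) = 0.95
(NOT P OR R) AND (P OR R) = max(0, a+b−1) on (1.00, 0.95) = 0.95
NOT ((NOT P OR R) AND (P OR R)) = 1 − 0.95 = 0.05
NOT S = 1 − 0.96 = 0.04
R OR NOT S = min(1, a+b) on (0.82, 0.04) = 0.86
S OR (R OR NOT S) = min(1, a+b) on (0.96, 0.86) = 1.00
NOT ((NOT P OR R) AND (P OR R)) AND (S OR (R OR NOT S)) = max(0, a+b−1) on (0.05, 1.00) = 0.05

0.05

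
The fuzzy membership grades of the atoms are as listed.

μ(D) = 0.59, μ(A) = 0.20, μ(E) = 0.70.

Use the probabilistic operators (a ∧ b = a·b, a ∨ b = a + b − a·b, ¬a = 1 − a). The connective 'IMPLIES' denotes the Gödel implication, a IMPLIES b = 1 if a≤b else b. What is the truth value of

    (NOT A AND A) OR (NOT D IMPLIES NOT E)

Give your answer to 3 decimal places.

NOT A = 1 − 0.2000 = 0.8000
NOT A AND A = a·b on (0.8000, 0.2000) = 0.1600
NOT D = 1 − 0.5900 = 0.4100
NOT E = 1 − 0.7000 = 0.3000
NOT D IMPLIES NOT E  [Gödel: 1 if a≤b else b] with a=0.4100, b=0.3000 → 0.3000
(NOT A AND A) OR (NOT D IMPLIES NOT E) = a + b − a·b on (0.1600, 0.3000) = 0.4120

0.412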